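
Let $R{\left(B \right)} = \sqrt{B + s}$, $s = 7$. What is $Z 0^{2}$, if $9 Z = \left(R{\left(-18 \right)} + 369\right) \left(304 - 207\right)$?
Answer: $0$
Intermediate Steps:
$R{\left(B \right)} = \sqrt{7 + B}$ ($R{\left(B \right)} = \sqrt{B + 7} = \sqrt{7 + B}$)
$Z = 3977 + \frac{97 i \sqrt{11}}{9}$ ($Z = \frac{\left(\sqrt{7 - 18} + 369\right) \left(304 - 207\right)}{9} = \frac{\left(\sqrt{-11} + 369\right) 97}{9} = \frac{\left(i \sqrt{11} + 369\right) 97}{9} = \frac{\left(369 + i \sqrt{11}\right) 97}{9} = \frac{35793 + 97 i \sqrt{11}}{9} = 3977 + \frac{97 i \sqrt{11}}{9} \approx 3977.0 + 35.746 i$)
$Z 0^{2} = \left(3977 + \frac{97 i \sqrt{11}}{9}\right) 0^{2} = \left(3977 + \frac{97 i \sqrt{11}}{9}\right) 0 = 0$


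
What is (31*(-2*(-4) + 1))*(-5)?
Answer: -1395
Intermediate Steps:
(31*(-2*(-4) + 1))*(-5) = (31*(8 + 1))*(-5) = (31*9)*(-5) = 279*(-5) = -1395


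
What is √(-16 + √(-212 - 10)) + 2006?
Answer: 2006 + √(-16 + I*√222) ≈ 2007.7 + 4.351*I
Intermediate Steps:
√(-16 + √(-212 - 10)) + 2006 = √(-16 + √(-222)) + 2006 = √(-16 + I*√222) + 2006 = 2006 + √(-16 + I*√222)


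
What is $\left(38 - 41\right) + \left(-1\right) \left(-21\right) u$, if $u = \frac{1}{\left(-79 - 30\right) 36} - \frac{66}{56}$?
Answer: $- \frac{9076}{327} \approx -27.755$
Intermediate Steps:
$u = - \frac{8095}{6867}$ ($u = \frac{1}{-109} \cdot \frac{1}{36} - \frac{33}{28} = \left(- \frac{1}{109}\right) \frac{1}{36} - \frac{33}{28} = - \frac{1}{3924} - \frac{33}{28} = - \frac{8095}{6867} \approx -1.1788$)
$\left(38 - 41\right) + \left(-1\right) \left(-21\right) u = \left(38 - 41\right) + \left(-1\right) \left(-21\right) \left(- \frac{8095}{6867}\right) = \left(38 - 41\right) + 21 \left(- \frac{8095}{6867}\right) = -3 - \frac{8095}{327} = - \frac{9076}{327}$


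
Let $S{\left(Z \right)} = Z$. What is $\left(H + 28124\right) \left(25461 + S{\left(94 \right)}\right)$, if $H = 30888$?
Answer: $1508051660$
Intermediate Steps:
$\left(H + 28124\right) \left(25461 + S{\left(94 \right)}\right) = \left(30888 + 28124\right) \left(25461 + 94\right) = 59012 \cdot 25555 = 1508051660$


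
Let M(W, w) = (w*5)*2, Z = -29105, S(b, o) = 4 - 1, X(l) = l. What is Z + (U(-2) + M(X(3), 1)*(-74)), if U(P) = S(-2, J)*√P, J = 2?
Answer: -29845 + 3*I*√2 ≈ -29845.0 + 4.2426*I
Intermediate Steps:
S(b, o) = 3
M(W, w) = 10*w (M(W, w) = (5*w)*2 = 10*w)
U(P) = 3*√P
Z + (U(-2) + M(X(3), 1)*(-74)) = -29105 + (3*√(-2) + (10*1)*(-74)) = -29105 + (3*(I*√2) + 10*(-74)) = -29105 + (3*I*√2 - 740) = -29105 + (-740 + 3*I*√2) = -29845 + 3*I*√2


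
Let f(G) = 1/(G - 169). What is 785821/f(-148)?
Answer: -249105257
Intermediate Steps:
f(G) = 1/(-169 + G)
785821/f(-148) = 785821/(1/(-169 - 148)) = 785821/(1/(-317)) = 785821/(-1/317) = 785821*(-317) = -249105257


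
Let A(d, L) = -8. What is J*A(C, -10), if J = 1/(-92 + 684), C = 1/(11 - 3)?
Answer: -1/74 ≈ -0.013514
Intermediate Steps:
C = ⅛ (C = 1/8 = ⅛ ≈ 0.12500)
J = 1/592 ≈ 0.0016892
J*A(C, -10) = (1/592)*(-8) = -1/74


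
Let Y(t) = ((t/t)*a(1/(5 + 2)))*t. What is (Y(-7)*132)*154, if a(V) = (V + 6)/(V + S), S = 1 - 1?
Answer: -6118728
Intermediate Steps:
S = 0
a(V) = (6 + V)/V (a(V) = (V + 6)/(V + 0) = (6 + V)/V)
Y(t) = 43*t (Y(t) = ((t/t)*((6 + 1/(5 + 2))/(1/(5 + 2))))*t = (1*((6 + 1/7)/(1/7)))*t = (1*((6 + ⅐)/(⅐)))*t = (1*(7*(43/7)))*t = (1*43)*t = 43*t)
(Y(-7)*132)*154 = ((43*(-7))*132)*154 = -301*132*154 = -39732*154 = -6118728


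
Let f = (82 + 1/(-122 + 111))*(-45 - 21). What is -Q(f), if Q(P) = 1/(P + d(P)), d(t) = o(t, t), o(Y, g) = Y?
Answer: 1/10812 ≈ 9.2490e-5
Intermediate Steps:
d(t) = t
f = -5406 (f = (82 + 1/(-11))*(-66) = (82 - 1/11)*(-66) = (901/11)*(-66) = -5406)
Q(P) = 1/(2*P) (Q(P) = 1/(P + P) = 1/(2*P))
-Q(f) = -1/(2*(-5406)) = -(-1)/(2*5406) = -1*(-1/10812) = 1/10812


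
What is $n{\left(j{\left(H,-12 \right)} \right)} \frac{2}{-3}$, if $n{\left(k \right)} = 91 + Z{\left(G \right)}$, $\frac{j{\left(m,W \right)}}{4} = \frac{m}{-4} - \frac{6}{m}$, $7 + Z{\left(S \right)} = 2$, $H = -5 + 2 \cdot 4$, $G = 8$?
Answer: $- \frac{172}{3} \approx -57.333$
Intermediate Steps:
$H = 3$ ($H = -5 + 8 = 3$)
$Z{\left(S \right)} = -5$ ($Z{\left(S \right)} = -7 + 2 = -5$)
$j{\left(m,W \right)} = - m - \frac{24}{m}$ ($j{\left(m,W \right)} = 4 \left(\frac{m}{-4} - \frac{6}{m}\right) = 4 \left(m \left(- \frac{1}{4}\right) - \frac{6}{m}\right) = 4 \left(- \frac{m}{4} - \frac{6}{m}\right) = 4 \left(- \frac{6}{m} - \frac{m}{4}\right) = - m - \frac{24}{m}$)
$n{\left(k \right)} = 86$ ($n{\left(k \right)} = 91 - 5 = 86$)
$n{\left(j{\left(H,-12 \right)} \right)} \frac{2}{-3} = 86 \frac{2}{-3} = 86 \cdot 2 \left(- \frac{1}{3}\right) = 86 \left(- \frac{2}{3}\right) = - \frac{172}{3}$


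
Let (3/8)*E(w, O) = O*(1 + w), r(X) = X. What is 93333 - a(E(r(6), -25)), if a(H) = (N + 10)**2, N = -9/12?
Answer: 1491959/16 ≈ 93248.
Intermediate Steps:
N = -3/4 (N = -9*1/12 = -3/4 ≈ -0.75000)
E(w, O) = 8*O*(1 + w)/3 (E(w, O) = 8*(O*(1 + w))/3 = 8*O*(1 + w)/3)
a(H) = 1369/16 (a(H) = (-3/4 + 10)**2 = (37/4)**2 = 1369/16)
93333 - a(E(r(6), -25)) = 93333 - 1*1369/16 = 93333 - 1369/16 = 1491959/16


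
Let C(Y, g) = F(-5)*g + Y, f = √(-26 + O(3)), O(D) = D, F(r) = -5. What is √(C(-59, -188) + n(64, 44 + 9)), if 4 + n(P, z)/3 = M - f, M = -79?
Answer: √(632 - 3*I*√23) ≈ 25.141 - 0.2861*I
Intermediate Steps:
f = I*√23 (f = √(-26 + 3) = √(-23) = I*√23 ≈ 4.7958*I)
n(P, z) = -249 - 3*I*√23 (n(P, z) = -12 + 3*(-79 - I*√23) = -12 + (-237 - 3*I*√23) = -249 - 3*I*√23)
C(Y, g) = Y - 5*g (C(Y, g) = -5*g + Y = Y - 5*g)
√(C(-59, -188) + n(64, 44 + 9)) = √((-59 - 5*(-188)) + (-249 - 3*I*√23)) = √((-59 + 940) + (-249 - 3*I*√23)) = √(881 + (-249 - 3*I*√23)) = √(632 - 3*I*√23)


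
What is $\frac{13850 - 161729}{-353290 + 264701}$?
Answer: $\frac{147879}{88589} \approx 1.6693$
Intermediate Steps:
$\frac{13850 - 161729}{-353290 + 264701} = - \frac{147879}{-88589} = \left(-147879\right) \left(- \frac{1}{88589}\right) = \frac{147879}{88589}$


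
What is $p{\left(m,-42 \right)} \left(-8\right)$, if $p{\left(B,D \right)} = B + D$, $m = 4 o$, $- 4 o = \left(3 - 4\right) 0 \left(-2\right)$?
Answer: $336$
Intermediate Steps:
$o = 0$ ($o = - \frac{\left(3 - 4\right) 0 \left(-2\right)}{4} = - \frac{\left(-1\right) 0 \left(-2\right)}{4} = - \frac{0 \left(-2\right)}{4} = \left(- \frac{1}{4}\right) 0 = 0$)
$m = 0$ ($m = 4 \cdot 0 = 0$)
$p{\left(m,-42 \right)} \left(-8\right) = \left(0 - 42\right) \left(-8\right) = \left(-42\right) \left(-8\right) = 336$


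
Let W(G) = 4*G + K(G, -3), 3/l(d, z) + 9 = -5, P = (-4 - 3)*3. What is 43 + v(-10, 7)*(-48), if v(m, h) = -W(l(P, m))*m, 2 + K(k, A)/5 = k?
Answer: 40381/7 ≈ 5768.7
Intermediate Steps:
K(k, A) = -10 + 5*k
P = -21 (P = -7*3 = -21)
l(d, z) = -3/14 (l(d, z) = 3/(-9 - 5) = 3/(-14) = 3*(-1/14) = -3/14)
W(G) = -10 + 9*G (W(G) = 4*G + (-10 + 5*G) = -10 + 9*G)
v(m, h) = 167*m/14 (v(m, h) = -(-10 + 9*(-3/14))*m = -(-10 - 27/14)*m = -(-167)*m/14 = 167*m/14)
43 + v(-10, 7)*(-48) = 43 + ((167/14)*(-10))*(-48) = 43 - 835/7*(-48) = 43 + 40080/7 = 40381/7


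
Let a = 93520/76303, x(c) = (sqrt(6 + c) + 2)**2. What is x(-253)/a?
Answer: -18541629/93520 + 76303*I*sqrt(247)/23380 ≈ -198.26 + 51.292*I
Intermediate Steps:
x(c) = (2 + sqrt(6 + c))**2
a = 93520/76303 (a = 93520*(1/76303) = 93520/76303 ≈ 1.2256)
x(-253)/a = (2 + sqrt(6 - 253))**2/(93520/76303) = (2 + sqrt(-247))**2*(76303/93520) = (2 + I*sqrt(247))**2*(76303/93520) = 76303*(2 + I*sqrt(247))**2/93520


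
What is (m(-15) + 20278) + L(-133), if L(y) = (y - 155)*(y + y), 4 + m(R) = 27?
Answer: 96909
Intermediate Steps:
m(R) = 23 (m(R) = -4 + 27 = 23)
L(y) = 2*y*(-155 + y) (L(y) = (-155 + y)*(2*y) = 2*y*(-155 + y))
(m(-15) + 20278) + L(-133) = (23 + 20278) + 2*(-133)*(-155 - 133) = 20301 + 2*(-133)*(-288) = 20301 + 76608 = 96909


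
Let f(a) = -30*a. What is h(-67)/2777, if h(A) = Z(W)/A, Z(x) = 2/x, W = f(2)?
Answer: 1/5581770 ≈ 1.7915e-7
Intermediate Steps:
f(a) = -30*a
W = -60 (W = -30*2 = -60)
h(A) = -1/(30*A) (h(A) = (2/(-60))/A = (2*(-1/60))/A = -1/(30*A))
h(-67)/2777 = -1/30/(-67)/2777 = -1/30*(-1/67)*(1/2777) = (1/2010)*(1/2777) = 1/5581770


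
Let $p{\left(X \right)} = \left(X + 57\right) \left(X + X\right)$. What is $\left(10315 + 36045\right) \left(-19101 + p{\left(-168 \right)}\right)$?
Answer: $843520200$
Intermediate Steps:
$p{\left(X \right)} = 2 X \left(57 + X\right)$ ($p{\left(X \right)} = \left(57 + X\right) 2 X = 2 X \left(57 + X\right)$)
$\left(10315 + 36045\right) \left(-19101 + p{\left(-168 \right)}\right) = \left(10315 + 36045\right) \left(-19101 + 2 \left(-168\right) \left(57 - 168\right)\right) = 46360 \left(-19101 + 2 \left(-168\right) \left(-111\right)\right) = 46360 \left(-19101 + 37296\right) = 46360 \cdot 18195 = 843520200$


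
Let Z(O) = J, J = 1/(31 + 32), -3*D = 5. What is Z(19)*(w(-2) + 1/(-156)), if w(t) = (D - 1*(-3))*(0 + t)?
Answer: -139/3276 ≈ -0.042430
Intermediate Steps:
D = -5/3 (D = -⅓*5 = -5/3 ≈ -1.6667)
J = 1/63 ≈ 0.015873
Z(O) = 1/63
w(t) = 4*t/3 (w(t) = (-5/3 - 1*(-3))*(0 + t) = (-5/3 + 3)*t = 4*t/3)
Z(19)*(w(-2) + 1/(-156)) = ((4/3)*(-2) + 1/(-156))/63 = (-8/3 - 1/156)/63 = (1/63)*(-139/52) = -139/3276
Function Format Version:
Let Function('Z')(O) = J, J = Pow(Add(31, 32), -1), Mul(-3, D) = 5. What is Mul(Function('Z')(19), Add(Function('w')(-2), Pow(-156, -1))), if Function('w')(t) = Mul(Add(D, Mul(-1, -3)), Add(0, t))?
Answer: Rational(-139, 3276) ≈ -0.042430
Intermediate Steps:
D = Rational(-5, 3) (D = Mul(Rational(-1, 3), 5) = Rational(-5, 3) ≈ -1.6667)
J = Rational(1, 63) (J = Pow(63, -1) = Rational(1, 63) ≈ 0.015873)
Function('Z')(O) = Rational(1, 63)
Function('w')(t) = Mul(Rational(4, 3), t) (Function('w')(t) = Mul(Add(Rational(-5, 3), Mul(-1, -3)), Add(0, t)) = Mul(Add(Rational(-5, 3), 3), t) = Mul(Rational(4, 3), t))
Mul(Function('Z')(19), Add(Function('w')(-2), Pow(-156, -1))) = Mul(Rational(1, 63), Add(Mul(Rational(4, 3), -2), Pow(-156, -1))) = Mul(Rational(1, 63), Add(Rational(-8, 3), Rational(-1, 156))) = Mul(Rational(1, 63), Rational(-139, 52)) = Rational(-139, 3276)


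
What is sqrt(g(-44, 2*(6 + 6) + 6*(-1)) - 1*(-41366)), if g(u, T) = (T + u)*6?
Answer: sqrt(41210) ≈ 203.00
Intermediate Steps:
g(u, T) = 6*T + 6*u
sqrt(g(-44, 2*(6 + 6) + 6*(-1)) - 1*(-41366)) = sqrt((6*(2*(6 + 6) + 6*(-1)) + 6*(-44)) - 1*(-41366)) = sqrt((6*(2*12 - 6) - 264) + 41366) = sqrt((6*(24 - 6) - 264) + 41366) = sqrt((6*18 - 264) + 41366) = sqrt((108 - 264) + 41366) = sqrt(-156 + 41366) = sqrt(41210)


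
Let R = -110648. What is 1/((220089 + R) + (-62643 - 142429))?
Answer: -1/95631 ≈ -1.0457e-5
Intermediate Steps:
1/((220089 + R) + (-62643 - 142429)) = 1/((220089 - 110648) + (-62643 - 142429)) = 1/(109441 - 205072) = 1/(-95631) = -1/95631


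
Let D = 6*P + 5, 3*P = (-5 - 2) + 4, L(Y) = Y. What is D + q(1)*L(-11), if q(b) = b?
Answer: -12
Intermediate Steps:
P = -1 (P = ((-5 - 2) + 4)/3 = (-7 + 4)/3 = (⅓)*(-3) = -1)
D = -1 (D = 6*(-1) + 5 = -6 + 5 = -1)
D + q(1)*L(-11) = -1 + 1*(-11) = -1 - 11 = -12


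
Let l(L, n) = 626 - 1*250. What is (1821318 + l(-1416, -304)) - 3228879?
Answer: -1407185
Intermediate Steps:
l(L, n) = 376 (l(L, n) = 626 - 250 = 376)
(1821318 + l(-1416, -304)) - 3228879 = (1821318 + 376) - 3228879 = 1821694 - 3228879 = -1407185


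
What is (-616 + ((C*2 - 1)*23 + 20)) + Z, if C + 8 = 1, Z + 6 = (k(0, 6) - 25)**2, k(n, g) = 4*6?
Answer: -946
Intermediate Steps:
k(n, g) = 24
Z = -5 (Z = -6 + (24 - 25)**2 = -6 + (-1)**2 = -6 + 1 = -5)
C = -7 (C = -8 + 1 = -7)
(-616 + ((C*2 - 1)*23 + 20)) + Z = (-616 + ((-7*2 - 1)*23 + 20)) - 5 = (-616 + ((-14 - 1)*23 + 20)) - 5 = (-616 + (-15*23 + 20)) - 5 = (-616 + (-345 + 20)) - 5 = (-616 - 325) - 5 = -941 - 5 = -946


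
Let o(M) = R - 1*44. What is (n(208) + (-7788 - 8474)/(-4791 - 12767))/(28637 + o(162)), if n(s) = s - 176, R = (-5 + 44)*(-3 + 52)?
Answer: 96353/89264872 ≈ 0.0010794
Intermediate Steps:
R = 1911 (R = 39*49 = 1911)
n(s) = -176 + s
o(M) = 1867 (o(M) = 1911 - 1*44 = 1911 - 44 = 1867)
(n(208) + (-7788 - 8474)/(-4791 - 12767))/(28637 + o(162)) = ((-176 + 208) + (-7788 - 8474)/(-4791 - 12767))/(28637 + 1867) = (32 - 16262/(-17558))/30504 = (32 - 16262*(-1/17558))*(1/30504) = (32 + 8131/8779)*(1/30504) = (289059/8779)*(1/30504) = 96353/89264872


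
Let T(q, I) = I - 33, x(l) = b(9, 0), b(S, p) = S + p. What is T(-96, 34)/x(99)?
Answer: ⅑ ≈ 0.11111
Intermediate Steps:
x(l) = 9 (x(l) = 9 + 0 = 9)
T(q, I) = -33 + I
T(-96, 34)/x(99) = (-33 + 34)/9 = 1*(⅑) = ⅑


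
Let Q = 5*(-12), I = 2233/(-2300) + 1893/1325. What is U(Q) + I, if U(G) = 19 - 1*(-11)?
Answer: 3712807/121900 ≈ 30.458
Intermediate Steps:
I = 55807/121900 (I = 2233*(-1/2300) + 1893*(1/1325) = -2233/2300 + 1893/1325 = 55807/121900 ≈ 0.45781)
Q = -60
U(G) = 30 (U(G) = 19 + 11 = 30)
U(Q) + I = 30 + 55807/121900 = 3712807/121900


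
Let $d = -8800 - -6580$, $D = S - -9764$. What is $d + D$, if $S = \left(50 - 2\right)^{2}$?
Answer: $9848$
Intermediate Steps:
$S = 2304$ ($S = \left(50 + \left(-23 + 21\right)\right)^{2} = \left(50 - 2\right)^{2} = 48^{2} = 2304$)
$D = 12068$ ($D = 2304 - -9764 = 2304 + 9764 = 12068$)
$d = -2220$ ($d = -8800 + 6580 = -2220$)
$d + D = -2220 + 12068 = 9848$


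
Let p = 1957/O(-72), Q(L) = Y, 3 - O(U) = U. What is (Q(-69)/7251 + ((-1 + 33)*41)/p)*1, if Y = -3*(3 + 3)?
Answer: 237821058/4730069 ≈ 50.279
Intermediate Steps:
O(U) = 3 - U
Y = -18 (Y = -3*6 = -18)
Q(L) = -18
p = 1957/75 (p = 1957/(3 - 1*(-72)) = 1957/(3 + 72) = 1957/75 ≈ 26.093)
(Q(-69)/7251 + ((-1 + 33)*41)/p)*1 = (-18/7251 + ((-1 + 33)*41)/(1957/75))*1 = (-18*1/7251 + (32*41)*(75/1957))*1 = (-6/2417 + 1312*(75/1957))*1 = (-6/2417 + 98400/1957)*1 = (237821058/4730069)*1 = 237821058/4730069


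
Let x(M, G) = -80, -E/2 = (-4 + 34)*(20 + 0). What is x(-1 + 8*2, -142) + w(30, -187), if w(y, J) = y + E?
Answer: -1250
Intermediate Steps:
E = -1200 (E = -2*(-4 + 34)*(20 + 0) = -60*20 = -2*600 = -1200)
w(y, J) = -1200 + y (w(y, J) = y - 1200 = -1200 + y)
x(-1 + 8*2, -142) + w(30, -187) = -80 + (-1200 + 30) = -80 - 1170 = -1250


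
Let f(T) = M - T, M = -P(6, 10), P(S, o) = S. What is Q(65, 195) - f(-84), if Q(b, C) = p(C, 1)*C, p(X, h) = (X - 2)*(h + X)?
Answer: 7376382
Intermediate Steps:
M = -6 (M = -1*6 = -6)
p(X, h) = (-2 + X)*(X + h)
Q(b, C) = C*(-2 + C² - C) (Q(b, C) = (C² - 2*C - 2*1 + C*1)*C = (C² - 2*C - 2 + C)*C = (-2 + C² - C)*C = C*(-2 + C² - C))
f(T) = -6 - T
Q(65, 195) - f(-84) = 195*(-2 + 195² - 1*195) - (-6 - 1*(-84)) = 195*(-2 + 38025 - 195) - (-6 + 84) = 195*37828 - 1*78 = 7376460 - 78 = 7376382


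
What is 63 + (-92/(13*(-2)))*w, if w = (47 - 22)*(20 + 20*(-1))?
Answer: 63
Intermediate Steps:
w = 0 (w = 25*(20 - 20) = 25*0 = 0)
63 + (-92/(13*(-2)))*w = 63 - 92/(13*(-2))*0 = 63 - 92/(-26)*0 = 63 - 92*(-1/26)*0 = 63 + (46/13)*0 = 63 + 0 = 63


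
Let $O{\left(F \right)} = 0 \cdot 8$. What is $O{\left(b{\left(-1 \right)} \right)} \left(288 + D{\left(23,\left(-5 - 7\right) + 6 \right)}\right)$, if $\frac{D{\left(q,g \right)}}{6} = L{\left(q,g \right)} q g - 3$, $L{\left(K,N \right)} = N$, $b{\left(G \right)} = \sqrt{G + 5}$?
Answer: $0$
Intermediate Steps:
$b{\left(G \right)} = \sqrt{5 + G}$
$D{\left(q,g \right)} = -18 + 6 q g^{2}$ ($D{\left(q,g \right)} = 6 \left(g q g - 3\right) = 6 \left(q g^{2} - 3\right) = 6 \left(-3 + q g^{2}\right) = -18 + 6 q g^{2}$)
$O{\left(F \right)} = 0$
$O{\left(b{\left(-1 \right)} \right)} \left(288 + D{\left(23,\left(-5 - 7\right) + 6 \right)}\right) = 0 \left(288 - \left(18 - 138 \left(\left(-5 - 7\right) + 6\right)^{2}\right)\right) = 0 \left(288 - \left(18 - 138 \left(-12 + 6\right)^{2}\right)\right) = 0 \left(288 - \left(18 - 138 \left(-6\right)^{2}\right)\right) = 0 \left(288 - \left(18 - 4968\right)\right) = 0 \left(288 + \left(-18 + 4968\right)\right) = 0 \left(288 + 4950\right) = 0 \cdot 5238 = 0$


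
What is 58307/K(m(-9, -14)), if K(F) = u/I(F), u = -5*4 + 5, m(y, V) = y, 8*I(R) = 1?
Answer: -58307/120 ≈ -485.89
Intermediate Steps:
I(R) = 1/8 (I(R) = (1/8)*1 = 1/8)
u = -15 (u = -20 + 5 = -15)
K(F) = -120 (K(F) = -15/1/8 = -15*8 = -120)
58307/K(m(-9, -14)) = 58307/(-120) = 58307*(-1/120) = -58307/120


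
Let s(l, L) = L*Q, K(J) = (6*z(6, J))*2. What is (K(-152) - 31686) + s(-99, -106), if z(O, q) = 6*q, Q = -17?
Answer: -40828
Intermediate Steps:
K(J) = 72*J (K(J) = (6*(6*J))*2 = (36*J)*2 = 72*J)
s(l, L) = -17*L (s(l, L) = L*(-17) = -17*L)
(K(-152) - 31686) + s(-99, -106) = (72*(-152) - 31686) - 17*(-106) = (-10944 - 31686) + 1802 = -42630 + 1802 = -40828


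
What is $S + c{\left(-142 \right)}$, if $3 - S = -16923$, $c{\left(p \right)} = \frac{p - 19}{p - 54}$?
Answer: $\frac{473951}{28} \approx 16927.0$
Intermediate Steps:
$c{\left(p \right)} = \frac{-19 + p}{-54 + p}$
$S = 16926$ ($S = 3 - -16923 = 3 + 16923 = 16926$)
$S + c{\left(-142 \right)} = 16926 + \frac{-19 - 142}{-54 - 142} = 16926 + \frac{1}{-196} \left(-161\right) = 16926 - - \frac{23}{28} = 16926 + \frac{23}{28} = \frac{473951}{28}$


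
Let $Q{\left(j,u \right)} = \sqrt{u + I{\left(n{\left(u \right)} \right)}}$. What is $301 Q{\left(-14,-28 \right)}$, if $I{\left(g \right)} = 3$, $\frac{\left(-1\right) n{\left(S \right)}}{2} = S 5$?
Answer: $1505 i \approx 1505.0 i$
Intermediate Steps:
$n{\left(S \right)} = - 10 S$ ($n{\left(S \right)} = - 2 S 5 = - 2 \cdot 5 S = - 10 S$)
$Q{\left(j,u \right)} = \sqrt{3 + u}$ ($Q{\left(j,u \right)} = \sqrt{u + 3} = \sqrt{3 + u}$)
$301 Q{\left(-14,-28 \right)} = 301 \sqrt{3 - 28} = 301 \sqrt{-25} = 301 \cdot 5 i = 1505 i$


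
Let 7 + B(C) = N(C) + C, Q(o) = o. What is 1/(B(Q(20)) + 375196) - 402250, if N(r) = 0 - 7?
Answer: -150925004499/375202 ≈ -4.0225e+5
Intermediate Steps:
N(r) = -7
B(C) = -14 + C (B(C) = -7 + (-7 + C) = -14 + C)
1/(B(Q(20)) + 375196) - 402250 = 1/((-14 + 20) + 375196) - 402250 = 1/(6 + 375196) - 402250 = 1/375202 - 402250 = -150925004499/375202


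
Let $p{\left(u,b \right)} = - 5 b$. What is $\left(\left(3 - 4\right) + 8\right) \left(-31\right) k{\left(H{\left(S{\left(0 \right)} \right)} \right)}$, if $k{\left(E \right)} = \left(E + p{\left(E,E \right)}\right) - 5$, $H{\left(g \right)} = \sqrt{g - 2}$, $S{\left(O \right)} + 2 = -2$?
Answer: $1085 + 868 i \sqrt{6} \approx 1085.0 + 2126.2 i$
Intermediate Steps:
$S{\left(O \right)} = -4$ ($S{\left(O \right)} = -2 - 2 = -4$)
$H{\left(g \right)} = \sqrt{-2 + g}$
$k{\left(E \right)} = -5 - 4 E$ ($k{\left(E \right)} = \left(E - 5 E\right) - 5 = - 4 E - 5 = -5 - 4 E$)
$\left(\left(3 - 4\right) + 8\right) \left(-31\right) k{\left(H{\left(S{\left(0 \right)} \right)} \right)} = \left(\left(3 - 4\right) + 8\right) \left(-31\right) \left(-5 - 4 \sqrt{-2 - 4}\right) = \left(-1 + 8\right) \left(-31\right) \left(-5 - 4 \sqrt{-6}\right) = 7 \left(-31\right) \left(-5 - 4 i \sqrt{6}\right) = - 217 \left(-5 - 4 i \sqrt{6}\right) = 1085 + 868 i \sqrt{6}$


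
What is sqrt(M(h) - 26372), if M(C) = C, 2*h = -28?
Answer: I*sqrt(26386) ≈ 162.44*I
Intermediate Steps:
h = -14 (h = (1/2)*(-28) = -14)
sqrt(M(h) - 26372) = sqrt(-14 - 26372) = sqrt(-26386) = I*sqrt(26386)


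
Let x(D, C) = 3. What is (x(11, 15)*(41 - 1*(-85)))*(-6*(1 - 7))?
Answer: 13608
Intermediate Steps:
(x(11, 15)*(41 - 1*(-85)))*(-6*(1 - 7)) = (3*(41 - 1*(-85)))*(-6*(1 - 7)) = (3*(41 + 85))*(-6*(-6)) = (3*126)*36 = 378*36 = 13608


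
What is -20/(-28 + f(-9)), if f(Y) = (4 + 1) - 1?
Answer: ⅚ ≈ 0.83333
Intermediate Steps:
f(Y) = 4 (f(Y) = 5 - 1 = 4)
-20/(-28 + f(-9)) = -20/(-28 + 4) = -20/(-24) = -20*(-1/24) = ⅚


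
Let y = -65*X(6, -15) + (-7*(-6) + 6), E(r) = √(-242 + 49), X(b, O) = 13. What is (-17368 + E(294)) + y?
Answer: -18165 + I*√193 ≈ -18165.0 + 13.892*I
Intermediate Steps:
E(r) = I*√193 (E(r) = √(-193) = I*√193)
y = -797 (y = -65*13 + (-7*(-6) + 6) = -845 + (42 + 6) = -845 + 48 = -797)
(-17368 + E(294)) + y = (-17368 + I*√193) - 797 = -18165 + I*√193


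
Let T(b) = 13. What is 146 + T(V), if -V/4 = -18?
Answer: 159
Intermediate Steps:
V = 72 (V = -4*(-18) = 72)
146 + T(V) = 146 + 13 = 159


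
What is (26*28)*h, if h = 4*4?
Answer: 11648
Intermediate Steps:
h = 16
(26*28)*h = (26*28)*16 = 728*16 = 11648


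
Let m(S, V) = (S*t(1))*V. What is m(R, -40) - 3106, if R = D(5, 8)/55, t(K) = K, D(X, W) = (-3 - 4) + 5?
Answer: -34150/11 ≈ -3104.5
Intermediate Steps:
D(X, W) = -2 (D(X, W) = -7 + 5 = -2)
R = -2/55 ≈ -0.036364
m(S, V) = S*V (m(S, V) = (S*1)*V = S*V)
m(R, -40) - 3106 = -2/55*(-40) - 3106 = 16/11 - 3106 = -34150/11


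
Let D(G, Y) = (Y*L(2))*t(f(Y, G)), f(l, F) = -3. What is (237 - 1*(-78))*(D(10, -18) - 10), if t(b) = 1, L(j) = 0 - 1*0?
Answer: -3150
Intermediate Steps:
L(j) = 0 (L(j) = 0 + 0 = 0)
D(G, Y) = 0 (D(G, Y) = (Y*0)*1 = 0*1 = 0)
(237 - 1*(-78))*(D(10, -18) - 10) = (237 - 1*(-78))*(0 - 10) = (237 + 78)*(-10) = 315*(-10) = -3150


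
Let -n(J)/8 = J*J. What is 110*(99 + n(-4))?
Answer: -3190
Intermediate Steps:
n(J) = -8*J**2 (n(J) = -8*J*J = -8*J**2)
110*(99 + n(-4)) = 110*(99 - 8*(-4)**2) = 110*(99 - 8*16) = 110*(99 - 128) = 110*(-29) = -3190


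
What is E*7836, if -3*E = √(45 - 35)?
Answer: -2612*√10 ≈ -8259.9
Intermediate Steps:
E = -√10/3 (E = -√(45 - 35)/3 = -√10/3 ≈ -1.0541)
E*7836 = -√10/3*7836 = -2612*√10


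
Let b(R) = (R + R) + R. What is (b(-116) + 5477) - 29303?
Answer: -24174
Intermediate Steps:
b(R) = 3*R (b(R) = 2*R + R = 3*R)
(b(-116) + 5477) - 29303 = (3*(-116) + 5477) - 29303 = (-348 + 5477) - 29303 = 5129 - 29303 = -24174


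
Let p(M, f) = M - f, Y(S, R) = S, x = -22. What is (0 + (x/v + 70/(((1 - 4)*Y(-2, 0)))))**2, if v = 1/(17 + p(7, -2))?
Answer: 2825761/9 ≈ 3.1397e+5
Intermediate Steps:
v = 1/26 (v = 1/(17 + (7 - 1*(-2))) = 1/(17 + (7 + 2)) = 1/(17 + 9) = 1/26 ≈ 0.038462)
(0 + (x/v + 70/(((1 - 4)*Y(-2, 0)))))**2 = (0 + (-22/1/26 + 70/(((1 - 4)*(-2)))))**2 = (0 + (-22*26 + 70/((-3*(-2)))))**2 = (0 + (-572 + 70/6))**2 = (0 + (-572 + 70*(1/6)))**2 = (0 + (-572 + 35/3))**2 = (0 - 1681/3)**2 = (-1681/3)**2 = 2825761/9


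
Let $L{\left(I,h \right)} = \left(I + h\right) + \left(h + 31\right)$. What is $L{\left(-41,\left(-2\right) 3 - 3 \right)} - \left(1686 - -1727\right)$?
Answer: $-3441$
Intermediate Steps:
$L{\left(I,h \right)} = 31 + I + 2 h$ ($L{\left(I,h \right)} = \left(I + h\right) + \left(31 + h\right) = 31 + I + 2 h$)
$L{\left(-41,\left(-2\right) 3 - 3 \right)} - \left(1686 - -1727\right) = \left(31 - 41 + 2 \left(\left(-2\right) 3 - 3\right)\right) - \left(1686 - -1727\right) = \left(31 - 41 + 2 \left(-6 - 3\right)\right) - \left(1686 + 1727\right) = \left(31 - 41 + 2 \left(-9\right)\right) - 3413 = \left(31 - 41 - 18\right) - 3413 = -28 - 3413 = -3441$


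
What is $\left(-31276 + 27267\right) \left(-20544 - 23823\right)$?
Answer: $177867303$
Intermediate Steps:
$\left(-31276 + 27267\right) \left(-20544 - 23823\right) = \left(-4009\right) \left(-44367\right) = 177867303$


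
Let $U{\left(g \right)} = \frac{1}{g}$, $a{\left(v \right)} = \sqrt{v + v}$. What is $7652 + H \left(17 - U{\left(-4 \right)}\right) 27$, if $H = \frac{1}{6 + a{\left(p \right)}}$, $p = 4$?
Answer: $\frac{434101}{56} - \frac{1863 \sqrt{2}}{56} \approx 7704.8$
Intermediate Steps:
$a{\left(v \right)} = \sqrt{2} \sqrt{v}$ ($a{\left(v \right)} = \sqrt{2 v} = \sqrt{2} \sqrt{v}$)
$H = \frac{1}{6 + 2 \sqrt{2}}$ ($H = \frac{1}{6 + \sqrt{2} \sqrt{4}} = \frac{1}{6 + \sqrt{2} \cdot 2} = \frac{1}{6 + 2 \sqrt{2}} \approx 0.11327$)
$7652 + H \left(17 - U{\left(-4 \right)}\right) 27 = 7652 + \left(\frac{3}{14} - \frac{\sqrt{2}}{14}\right) \left(17 - \frac{1}{-4}\right) 27 = 7652 + \left(\frac{3}{14} - \frac{\sqrt{2}}{14}\right) \left(17 - - \frac{1}{4}\right) 27 = 7652 + \left(\frac{3}{14} - \frac{\sqrt{2}}{14}\right) \left(17 + \frac{1}{4}\right) 27 = 7652 + \left(\frac{3}{14} - \frac{\sqrt{2}}{14}\right) \frac{69}{4} \cdot 27 = 7652 + \left(\frac{207}{56} - \frac{69 \sqrt{2}}{56}\right) 27 = 7652 + \left(\frac{5589}{56} - \frac{1863 \sqrt{2}}{56}\right) = \frac{434101}{56} - \frac{1863 \sqrt{2}}{56}$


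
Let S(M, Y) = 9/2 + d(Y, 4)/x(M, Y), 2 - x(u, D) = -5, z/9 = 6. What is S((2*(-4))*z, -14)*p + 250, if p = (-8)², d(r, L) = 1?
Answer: 3830/7 ≈ 547.14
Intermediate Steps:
z = 54 (z = 9*6 = 54)
x(u, D) = 7 (x(u, D) = 2 - 1*(-5) = 2 + 5 = 7)
S(M, Y) = 65/14 (S(M, Y) = 9/2 + 1/7 = 9*(½) + 1*(⅐) = 9/2 + ⅐ = 65/14)
p = 64
S((2*(-4))*z, -14)*p + 250 = (65/14)*64 + 250 = 2080/7 + 250 = 3830/7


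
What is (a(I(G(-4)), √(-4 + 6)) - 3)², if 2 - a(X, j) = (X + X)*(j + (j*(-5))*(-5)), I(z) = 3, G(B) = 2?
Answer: 48673 + 312*√2 ≈ 49114.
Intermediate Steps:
a(X, j) = 2 - 52*X*j (a(X, j) = 2 - (X + X)*(j + (j*(-5))*(-5)) = 2 - 2*X*(j - 5*j*(-5)) = 2 - 2*X*(j + 25*j) = 2 - 2*X*26*j = 2 - 52*X*j)
(a(I(G(-4)), √(-4 + 6)) - 3)² = ((2 - 52*3*√(-4 + 6)) - 3)² = ((2 - 52*3*√2) - 3)² = ((2 - 156*√2) - 3)² = (-1 - 156*√2)²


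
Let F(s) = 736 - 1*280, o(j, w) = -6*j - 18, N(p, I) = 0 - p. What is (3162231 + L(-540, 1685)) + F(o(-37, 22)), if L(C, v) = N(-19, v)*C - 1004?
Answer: 3151423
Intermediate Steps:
N(p, I) = -p
o(j, w) = -18 - 6*j
L(C, v) = -1004 + 19*C (L(C, v) = (-1*(-19))*C - 1004 = 19*C - 1004 = -1004 + 19*C)
F(s) = 456 (F(s) = 736 - 280 = 456)
(3162231 + L(-540, 1685)) + F(o(-37, 22)) = (3162231 + (-1004 + 19*(-540))) + 456 = (3162231 + (-1004 - 10260)) + 456 = (3162231 - 11264) + 456 = 3150967 + 456 = 3151423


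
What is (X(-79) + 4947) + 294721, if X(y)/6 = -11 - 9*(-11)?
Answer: 300196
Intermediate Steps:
X(y) = 528 (X(y) = 6*(-11 - 9*(-11)) = 6*(-11 + 99) = 6*88 = 528)
(X(-79) + 4947) + 294721 = (528 + 4947) + 294721 = 5475 + 294721 = 300196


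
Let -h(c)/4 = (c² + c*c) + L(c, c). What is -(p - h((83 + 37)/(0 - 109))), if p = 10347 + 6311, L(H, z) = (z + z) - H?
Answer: -197976578/11881 ≈ -16663.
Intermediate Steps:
L(H, z) = -H + 2*z (L(H, z) = 2*z - H = -H + 2*z)
h(c) = -8*c² - 4*c (h(c) = -4*((c² + c*c) + (-c + 2*c)) = -4*((c² + c²) + c) = -4*(2*c² + c) = -4*(c + 2*c²) = -8*c² - 4*c)
p = 16658
-(p - h((83 + 37)/(0 - 109))) = -(16658 - 4*(83 + 37)/(0 - 109)*(-1 - 2*(83 + 37)/(0 - 109))) = -(16658 - 4*120/(-109)*(-1 - 240/(-109))) = -(16658 - 4*120*(-1/109)*(-1 - 240*(-1)/109)) = -(16658 - 4*(-120)*(-1 - 2*(-120/109))/109) = -(16658 - 4*(-120)*(-1 + 240/109)/109) = -(16658 - 4*(-120)*131/(109*109)) = -(16658 - 1*(-62880/11881)) = -(16658 + 62880/11881) = -1*197976578/11881 = -197976578/11881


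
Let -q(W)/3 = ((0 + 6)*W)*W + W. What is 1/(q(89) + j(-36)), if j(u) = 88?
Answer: -1/142757 ≈ -7.0049e-6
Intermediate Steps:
q(W) = -18*W² - 3*W (q(W) = -3*(((0 + 6)*W)*W + W) = -3*((6*W)*W + W) = -3*(6*W² + W) = -3*(W + 6*W²) = -18*W² - 3*W)
1/(q(89) + j(-36)) = 1/(-3*89*(1 + 6*89) + 88) = 1/(-3*89*(1 + 534) + 88) = 1/(-3*89*535 + 88) = 1/(-142845 + 88) = 1/(-142757) = -1/142757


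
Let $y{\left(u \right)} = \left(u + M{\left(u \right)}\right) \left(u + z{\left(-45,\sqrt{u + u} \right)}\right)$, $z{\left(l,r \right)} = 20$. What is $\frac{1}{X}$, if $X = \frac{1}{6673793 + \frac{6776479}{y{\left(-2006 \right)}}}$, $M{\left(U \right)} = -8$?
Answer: $\frac{26693870713051}{3999804} \approx 6.6738 \cdot 10^{6}$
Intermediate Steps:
$y{\left(u \right)} = \left(-8 + u\right) \left(20 + u\right)$ ($y{\left(u \right)} = \left(u - 8\right) \left(u + 20\right) = \left(-8 + u\right) \left(20 + u\right)$)
$X = \frac{3999804}{26693870713051}$ ($X = \frac{1}{6673793 + \frac{6776479}{-160 + \left(-2006\right)^{2} + 12 \left(-2006\right)}} = \frac{1}{6673793 + \frac{6776479}{-160 + 4024036 - 24072}} = \frac{1}{6673793 + \frac{6776479}{3999804}} = \frac{1}{\frac{26693870713051}{3999804}} = \frac{3999804}{26693870713051} \approx 1.4984 \cdot 10^{-7}$)
$\frac{1}{X} = \frac{1}{\frac{3999804}{26693870713051}} = \frac{26693870713051}{3999804}$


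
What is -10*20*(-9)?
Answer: 1800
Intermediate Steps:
-10*20*(-9) = -200*(-9) = 1800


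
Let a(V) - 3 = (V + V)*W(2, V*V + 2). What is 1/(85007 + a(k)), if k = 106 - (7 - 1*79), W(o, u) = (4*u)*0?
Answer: 1/85010 ≈ 1.1763e-5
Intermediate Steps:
W(o, u) = 0
k = 178 (k = 106 - (7 - 79) = 106 - 1*(-72) = 106 + 72 = 178)
a(V) = 3 (a(V) = 3 + (V + V)*0 = 3 + (2*V)*0 = 3 + 0 = 3)
1/(85007 + a(k)) = 1/(85007 + 3) = 1/85010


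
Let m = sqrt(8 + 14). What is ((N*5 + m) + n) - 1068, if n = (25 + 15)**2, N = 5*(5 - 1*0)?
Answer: 657 + sqrt(22) ≈ 661.69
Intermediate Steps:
N = 25 (N = 5*(5 + 0) = 5*5 = 25)
n = 1600 (n = 40**2 = 1600)
m = sqrt(22) ≈ 4.6904
((N*5 + m) + n) - 1068 = ((25*5 + sqrt(22)) + 1600) - 1068 = ((125 + sqrt(22)) + 1600) - 1068 = (1725 + sqrt(22)) - 1068 = 657 + sqrt(22)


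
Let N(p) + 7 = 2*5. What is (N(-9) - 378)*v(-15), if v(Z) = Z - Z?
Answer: 0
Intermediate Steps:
N(p) = 3 (N(p) = -7 + 2*5 = -7 + 10 = 3)
v(Z) = 0
(N(-9) - 378)*v(-15) = (3 - 378)*0 = -375*0 = 0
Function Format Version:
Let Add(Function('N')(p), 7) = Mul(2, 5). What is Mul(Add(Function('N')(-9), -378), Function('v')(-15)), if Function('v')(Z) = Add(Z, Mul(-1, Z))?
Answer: 0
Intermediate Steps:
Function('N')(p) = 3 (Function('N')(p) = Add(-7, Mul(2, 5)) = Add(-7, 10) = 3)
Function('v')(Z) = 0
Mul(Add(Function('N')(-9), -378), Function('v')(-15)) = Mul(Add(3, -378), 0) = Mul(-375, 0) = 0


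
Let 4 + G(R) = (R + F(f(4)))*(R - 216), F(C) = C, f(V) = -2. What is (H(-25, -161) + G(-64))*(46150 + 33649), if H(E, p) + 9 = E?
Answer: 1471653158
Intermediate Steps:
H(E, p) = -9 + E
G(R) = -4 + (-216 + R)*(-2 + R) (G(R) = -4 + (R - 2)*(R - 216) = -4 + (-2 + R)*(-216 + R) = -4 + (-216 + R)*(-2 + R))
(H(-25, -161) + G(-64))*(46150 + 33649) = ((-9 - 25) + (428 + (-64)² - 218*(-64)))*(46150 + 33649) = (-34 + (428 + 4096 + 13952))*79799 = (-34 + 18476)*79799 = 18442*79799 = 1471653158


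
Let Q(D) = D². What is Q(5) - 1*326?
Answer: -301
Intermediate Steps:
Q(5) - 1*326 = 5² - 1*326 = 25 - 326 = -301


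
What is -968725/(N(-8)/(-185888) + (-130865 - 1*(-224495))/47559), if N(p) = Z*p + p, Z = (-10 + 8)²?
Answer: -14273593574692/29010993 ≈ -4.9201e+5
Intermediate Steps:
Z = 4 (Z = (-2)² = 4)
N(p) = 5*p (N(p) = 4*p + p = 5*p)
-968725/(N(-8)/(-185888) + (-130865 - 1*(-224495))/47559) = -968725/((5*(-8))/(-185888) + (-130865 - 1*(-224495))/47559) = -968725/(-40*(-1/185888) + (-130865 + 224495)*(1/47559)) = -968725/(5/23236 + 93630*(1/47559)) = -968725/(5/23236 + 31210/15853) = -968725/725274825/368360308 = -968725*368360308/725274825 = -14273593574692/29010993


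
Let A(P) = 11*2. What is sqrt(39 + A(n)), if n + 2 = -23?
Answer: sqrt(61) ≈ 7.8102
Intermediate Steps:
n = -25 (n = -2 - 23 = -25)
A(P) = 22
sqrt(39 + A(n)) = sqrt(39 + 22) = sqrt(61)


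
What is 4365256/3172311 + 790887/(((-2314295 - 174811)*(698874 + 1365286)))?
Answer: 7476101073529785301/5433019352293619520 ≈ 1.3760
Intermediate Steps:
4365256/3172311 + 790887/(((-2314295 - 174811)*(698874 + 1365286))) = 4365256*(1/3172311) + 790887/((-2489106*2064160)) = 4365256/3172311 + 790887/(-5137913040960) = 4365256/3172311 + 790887*(-1/5137913040960) = 4365256/3172311 - 263629/1712637680320 = 7476101073529785301/5433019352293619520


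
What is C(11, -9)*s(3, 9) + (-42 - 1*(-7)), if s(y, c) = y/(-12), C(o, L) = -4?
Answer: -34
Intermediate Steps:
s(y, c) = -y/12 (s(y, c) = y*(-1/12) = -y/12)
C(11, -9)*s(3, 9) + (-42 - 1*(-7)) = -(-1)*3/3 + (-42 - 1*(-7)) = -4*(-1/4) + (-42 + 7) = 1 - 35 = -34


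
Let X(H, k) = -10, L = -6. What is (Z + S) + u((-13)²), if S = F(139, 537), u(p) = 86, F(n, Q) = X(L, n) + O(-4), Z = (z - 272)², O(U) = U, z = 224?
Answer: 2376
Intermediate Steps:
Z = 2304 (Z = (224 - 272)² = (-48)² = 2304)
F(n, Q) = -14 (F(n, Q) = -10 - 4 = -14)
S = -14
(Z + S) + u((-13)²) = (2304 - 14) + 86 = 2290 + 86 = 2376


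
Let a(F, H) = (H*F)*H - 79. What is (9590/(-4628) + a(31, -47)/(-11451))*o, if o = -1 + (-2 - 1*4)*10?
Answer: 4334764615/8832538 ≈ 490.77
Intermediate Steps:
a(F, H) = -79 + F*H² (a(F, H) = (F*H)*H - 79 = F*H² - 79 = -79 + F*H²)
o = -61 (o = -1 + (-2 - 4)*10 = -1 - 6*10 = -1 - 60 = -61)
(9590/(-4628) + a(31, -47)/(-11451))*o = (9590/(-4628) + (-79 + 31*(-47)²)/(-11451))*(-61) = (9590*(-1/4628) + (-79 + 31*2209)*(-1/11451))*(-61) = (-4795/2314 + (-79 + 68479)*(-1/11451))*(-61) = (-4795/2314 + 68400*(-1/11451))*(-61) = (-4795/2314 - 22800/3817)*(-61) = -71061715/8832538*(-61) = 4334764615/8832538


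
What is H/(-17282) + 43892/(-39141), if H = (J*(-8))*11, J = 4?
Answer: -372381956/338217381 ≈ -1.1010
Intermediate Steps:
H = -352 (H = (4*(-8))*11 = -32*11 = -352)
H/(-17282) + 43892/(-39141) = -352/(-17282) + 43892/(-39141) = -352*(-1/17282) + 43892*(-1/39141) = 176/8641 - 43892/39141 = -372381956/338217381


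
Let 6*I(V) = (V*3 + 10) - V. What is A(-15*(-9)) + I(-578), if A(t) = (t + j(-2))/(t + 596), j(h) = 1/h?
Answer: -278973/1462 ≈ -190.82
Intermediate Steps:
I(V) = 5/3 + V/3 (I(V) = ((V*3 + 10) - V)/6 = ((3*V + 10) - V)/6 = ((10 + 3*V) - V)/6 = (10 + 2*V)/6 = 5/3 + V/3)
A(t) = (-½ + t)/(596 + t) (A(t) = (t + 1/(-2))/(t + 596) = (t - ½)/(596 + t) = (-½ + t)/(596 + t))
A(-15*(-9)) + I(-578) = (-½ - 15*(-9))/(596 - 15*(-9)) + (5/3 + (⅓)*(-578)) = (-½ + 135)/(596 + 135) + (5/3 - 578/3) = (269/2)/731 - 191 = (1/731)*(269/2) - 191 = 269/1462 - 191 = -278973/1462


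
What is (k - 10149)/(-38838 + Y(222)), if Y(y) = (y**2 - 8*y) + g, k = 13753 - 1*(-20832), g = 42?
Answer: 6109/2178 ≈ 2.8049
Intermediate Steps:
k = 34585 (k = 13753 + 20832 = 34585)
Y(y) = 42 + y**2 - 8*y (Y(y) = (y**2 - 8*y) + 42 = 42 + y**2 - 8*y)
(k - 10149)/(-38838 + Y(222)) = (34585 - 10149)/(-38838 + (42 + 222**2 - 8*222)) = 24436/(-38838 + (42 + 49284 - 1776)) = 24436/(-38838 + 47550) = 24436/8712 = 24436*(1/8712) = 6109/2178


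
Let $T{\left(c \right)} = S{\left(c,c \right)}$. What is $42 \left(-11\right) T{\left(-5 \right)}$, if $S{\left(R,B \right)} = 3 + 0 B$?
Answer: $-1386$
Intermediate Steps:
$S{\left(R,B \right)} = 3$ ($S{\left(R,B \right)} = 3 + 0 = 3$)
$T{\left(c \right)} = 3$
$42 \left(-11\right) T{\left(-5 \right)} = 42 \left(-11\right) 3 = \left(-462\right) 3 = -1386$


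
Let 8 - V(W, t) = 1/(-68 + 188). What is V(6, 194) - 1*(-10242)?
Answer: 1229999/120 ≈ 10250.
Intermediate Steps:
V(W, t) = 959/120 (V(W, t) = 8 - 1/(-68 + 188) = 8 - 1/120 = 959/120)
V(6, 194) - 1*(-10242) = 959/120 - 1*(-10242) = 959/120 + 10242 = 1229999/120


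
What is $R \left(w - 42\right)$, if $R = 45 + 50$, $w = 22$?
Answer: $-1900$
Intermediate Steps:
$R = 95$
$R \left(w - 42\right) = 95 \left(22 - 42\right) = 95 \left(-20\right) = -1900$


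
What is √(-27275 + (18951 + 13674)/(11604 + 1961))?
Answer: 5*I*√8029454486/2713 ≈ 165.14*I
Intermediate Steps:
√(-27275 + (18951 + 13674)/(11604 + 1961)) = √(-27275 + 32625/13565) = √(-27275 + 32625*(1/13565)) = √(-27275 + 6525/2713) = √(-73990550/2713) = 5*I*√8029454486/2713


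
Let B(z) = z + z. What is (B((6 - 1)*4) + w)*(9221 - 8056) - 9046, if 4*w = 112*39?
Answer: 1309734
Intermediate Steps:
w = 1092 (w = (112*39)/4 = (1/4)*4368 = 1092)
B(z) = 2*z
(B((6 - 1)*4) + w)*(9221 - 8056) - 9046 = (2*((6 - 1)*4) + 1092)*(9221 - 8056) - 9046 = (2*(5*4) + 1092)*1165 - 9046 = (2*20 + 1092)*1165 - 9046 = (40 + 1092)*1165 - 9046 = 1132*1165 - 9046 = 1318780 - 9046 = 1309734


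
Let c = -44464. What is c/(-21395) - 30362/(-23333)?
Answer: 1687073502/499209535 ≈ 3.3795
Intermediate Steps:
c/(-21395) - 30362/(-23333) = -44464/(-21395) - 30362/(-23333) = -44464*(-1/21395) - 30362*(-1/23333) = 44464/21395 + 30362/23333 = 1687073502/499209535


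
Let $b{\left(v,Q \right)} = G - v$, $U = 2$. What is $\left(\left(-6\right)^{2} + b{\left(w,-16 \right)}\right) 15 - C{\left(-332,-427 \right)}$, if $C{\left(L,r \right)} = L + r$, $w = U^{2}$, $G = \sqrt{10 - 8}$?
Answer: $1239 + 15 \sqrt{2} \approx 1260.2$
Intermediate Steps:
$G = \sqrt{2} \approx 1.4142$
$w = 4$ ($w = 2^{2} = 4$)
$b{\left(v,Q \right)} = \sqrt{2} - v$
$\left(\left(-6\right)^{2} + b{\left(w,-16 \right)}\right) 15 - C{\left(-332,-427 \right)} = \left(\left(-6\right)^{2} + \left(\sqrt{2} - 4\right)\right) 15 - \left(-332 - 427\right) = \left(36 - \left(4 - \sqrt{2}\right)\right) 15 - -759 = \left(36 - \left(4 - \sqrt{2}\right)\right) 15 + 759 = \left(32 + \sqrt{2}\right) 15 + 759 = \left(480 + 15 \sqrt{2}\right) + 759 = 1239 + 15 \sqrt{2}$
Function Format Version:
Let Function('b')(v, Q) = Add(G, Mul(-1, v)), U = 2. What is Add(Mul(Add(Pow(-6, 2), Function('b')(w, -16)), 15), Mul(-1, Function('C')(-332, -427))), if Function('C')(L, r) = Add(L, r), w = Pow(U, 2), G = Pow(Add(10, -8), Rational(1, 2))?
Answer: Add(1239, Mul(15, Pow(2, Rational(1, 2)))) ≈ 1260.2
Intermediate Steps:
G = Pow(2, Rational(1, 2)) ≈ 1.4142
w = 4 (w = Pow(2, 2) = 4)
Function('b')(v, Q) = Add(Pow(2, Rational(1, 2)), Mul(-1, v))
Add(Mul(Add(Pow(-6, 2), Function('b')(w, -16)), 15), Mul(-1, Function('C')(-332, -427))) = Add(Mul(Add(Pow(-6, 2), Add(Pow(2, Rational(1, 2)), Mul(-1, 4))), 15), Mul(-1, Add(-332, -427))) = Add(Mul(Add(36, Add(Pow(2, Rational(1, 2)), -4)), 15), Mul(-1, -759)) = Add(Mul(Add(36, Add(-4, Pow(2, Rational(1, 2)))), 15), 759) = Add(Mul(Add(32, Pow(2, Rational(1, 2))), 15), 759) = Add(Add(480, Mul(15, Pow(2, Rational(1, 2)))), 759) = Add(1239, Mul(15, Pow(2, Rational(1, 2))))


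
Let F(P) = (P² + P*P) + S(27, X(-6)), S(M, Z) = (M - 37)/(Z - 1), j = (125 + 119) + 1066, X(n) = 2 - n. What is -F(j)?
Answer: -24025390/7 ≈ -3.4322e+6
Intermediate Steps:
j = 1310 (j = 244 + 1066 = 1310)
S(M, Z) = (-37 + M)/(-1 + Z)
F(P) = -10/7 + 2*P² (F(P) = (P² + P*P) + (-37 + 27)/(-1 + (2 - 1*(-6))) = (P² + P²) - 10/(-1 + (2 + 6)) = 2*P² - 10/(-1 + 8) = 2*P² - 10/7 = -10/7 + 2*P²)
-F(j) = -(-10/7 + 2*1310²) = -(-10/7 + 2*1716100) = -(-10/7 + 3432200) = -1*24025390/7 = -24025390/7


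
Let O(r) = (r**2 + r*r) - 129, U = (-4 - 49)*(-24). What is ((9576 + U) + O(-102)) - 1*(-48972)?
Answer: 80499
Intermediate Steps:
U = 1272 (U = -53*(-24) = 1272)
O(r) = -129 + 2*r**2 (O(r) = (r**2 + r**2) - 129 = 2*r**2 - 129 = -129 + 2*r**2)
((9576 + U) + O(-102)) - 1*(-48972) = ((9576 + 1272) + (-129 + 2*(-102)**2)) - 1*(-48972) = (10848 + (-129 + 2*10404)) + 48972 = (10848 + (-129 + 20808)) + 48972 = (10848 + 20679) + 48972 = 31527 + 48972 = 80499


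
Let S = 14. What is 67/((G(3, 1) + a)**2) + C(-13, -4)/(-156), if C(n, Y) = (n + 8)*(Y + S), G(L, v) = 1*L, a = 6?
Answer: 2417/2106 ≈ 1.1477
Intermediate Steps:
G(L, v) = L
C(n, Y) = (8 + n)*(14 + Y) (C(n, Y) = (n + 8)*(Y + 14) = (8 + n)*(14 + Y))
67/((G(3, 1) + a)**2) + C(-13, -4)/(-156) = 67/((3 + 6)**2) + (112 + 8*(-4) + 14*(-13) - 4*(-13))/(-156) = 67/(9**2) + (112 - 32 - 182 + 52)*(-1/156) = 67/81 - 50*(-1/156) = 67*(1/81) + 25/78 = 67/81 + 25/78 = 2417/2106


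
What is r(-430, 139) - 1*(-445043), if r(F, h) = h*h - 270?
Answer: 464094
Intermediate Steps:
r(F, h) = -270 + h**2 (r(F, h) = h**2 - 270 = -270 + h**2)
r(-430, 139) - 1*(-445043) = (-270 + 139**2) - 1*(-445043) = (-270 + 19321) + 445043 = 19051 + 445043 = 464094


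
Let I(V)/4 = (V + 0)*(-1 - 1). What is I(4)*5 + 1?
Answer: -159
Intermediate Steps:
I(V) = -8*V (I(V) = 4*((V + 0)*(-1 - 1)) = 4*(V*(-2)) = 4*(-2*V) = -8*V)
I(4)*5 + 1 = -8*4*5 + 1 = -32*5 + 1 = -160 + 1 = -159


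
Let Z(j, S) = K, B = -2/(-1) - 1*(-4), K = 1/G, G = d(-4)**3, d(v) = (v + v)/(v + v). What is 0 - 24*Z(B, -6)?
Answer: -24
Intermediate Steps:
d(v) = 1 (d(v) = (2*v)/((2*v)) = (2*v)*(1/(2*v)) = 1)
G = 1 (G = 1**3 = 1)
K = 1 (K = 1/1 = 1)
B = 6 (B = -2*(-1) + 4 = 2 + 4 = 6)
Z(j, S) = 1
0 - 24*Z(B, -6) = 0 - 24*1 = 0 - 24 = -24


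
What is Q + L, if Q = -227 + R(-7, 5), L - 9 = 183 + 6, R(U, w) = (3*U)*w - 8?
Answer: -142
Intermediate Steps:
R(U, w) = -8 + 3*U*w (R(U, w) = 3*U*w - 8 = -8 + 3*U*w)
L = 198 (L = 9 + (183 + 6) = 9 + 189 = 198)
Q = -340 (Q = -227 + (-8 + 3*(-7)*5) = -227 + (-8 - 105) = -227 - 113 = -340)
Q + L = -340 + 198 = -142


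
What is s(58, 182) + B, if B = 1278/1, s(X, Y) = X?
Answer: 1336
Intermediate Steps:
B = 1278 (B = 1*1278 = 1278)
s(58, 182) + B = 58 + 1278 = 1336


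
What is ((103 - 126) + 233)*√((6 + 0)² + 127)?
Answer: 210*√163 ≈ 2681.1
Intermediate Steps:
((103 - 126) + 233)*√((6 + 0)² + 127) = (-23 + 233)*√(6² + 127) = 210*√(36 + 127) = 210*√163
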